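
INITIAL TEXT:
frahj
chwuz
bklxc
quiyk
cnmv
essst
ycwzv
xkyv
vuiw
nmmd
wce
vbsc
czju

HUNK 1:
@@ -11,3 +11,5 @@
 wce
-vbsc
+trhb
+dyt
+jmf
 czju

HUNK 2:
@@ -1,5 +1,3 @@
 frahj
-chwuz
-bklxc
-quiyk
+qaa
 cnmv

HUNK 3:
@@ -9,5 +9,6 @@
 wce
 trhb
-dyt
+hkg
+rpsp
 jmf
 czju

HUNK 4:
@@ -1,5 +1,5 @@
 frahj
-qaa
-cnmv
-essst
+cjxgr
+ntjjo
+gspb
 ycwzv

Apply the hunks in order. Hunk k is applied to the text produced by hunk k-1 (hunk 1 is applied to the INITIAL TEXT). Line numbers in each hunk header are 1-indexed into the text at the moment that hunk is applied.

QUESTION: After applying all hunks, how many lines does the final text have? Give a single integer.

Hunk 1: at line 11 remove [vbsc] add [trhb,dyt,jmf] -> 15 lines: frahj chwuz bklxc quiyk cnmv essst ycwzv xkyv vuiw nmmd wce trhb dyt jmf czju
Hunk 2: at line 1 remove [chwuz,bklxc,quiyk] add [qaa] -> 13 lines: frahj qaa cnmv essst ycwzv xkyv vuiw nmmd wce trhb dyt jmf czju
Hunk 3: at line 9 remove [dyt] add [hkg,rpsp] -> 14 lines: frahj qaa cnmv essst ycwzv xkyv vuiw nmmd wce trhb hkg rpsp jmf czju
Hunk 4: at line 1 remove [qaa,cnmv,essst] add [cjxgr,ntjjo,gspb] -> 14 lines: frahj cjxgr ntjjo gspb ycwzv xkyv vuiw nmmd wce trhb hkg rpsp jmf czju
Final line count: 14

Answer: 14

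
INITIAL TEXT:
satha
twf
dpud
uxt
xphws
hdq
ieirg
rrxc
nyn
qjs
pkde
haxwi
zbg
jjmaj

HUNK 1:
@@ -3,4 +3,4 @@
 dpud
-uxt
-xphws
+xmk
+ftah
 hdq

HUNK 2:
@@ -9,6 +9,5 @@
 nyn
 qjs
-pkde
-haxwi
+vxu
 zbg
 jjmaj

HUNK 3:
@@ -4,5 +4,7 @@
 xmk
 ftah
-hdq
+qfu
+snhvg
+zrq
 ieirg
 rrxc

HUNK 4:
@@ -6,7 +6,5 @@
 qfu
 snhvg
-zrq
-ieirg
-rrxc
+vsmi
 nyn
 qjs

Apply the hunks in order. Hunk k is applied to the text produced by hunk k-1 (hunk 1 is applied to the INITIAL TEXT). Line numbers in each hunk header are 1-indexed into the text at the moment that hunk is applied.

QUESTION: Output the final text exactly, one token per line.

Answer: satha
twf
dpud
xmk
ftah
qfu
snhvg
vsmi
nyn
qjs
vxu
zbg
jjmaj

Derivation:
Hunk 1: at line 3 remove [uxt,xphws] add [xmk,ftah] -> 14 lines: satha twf dpud xmk ftah hdq ieirg rrxc nyn qjs pkde haxwi zbg jjmaj
Hunk 2: at line 9 remove [pkde,haxwi] add [vxu] -> 13 lines: satha twf dpud xmk ftah hdq ieirg rrxc nyn qjs vxu zbg jjmaj
Hunk 3: at line 4 remove [hdq] add [qfu,snhvg,zrq] -> 15 lines: satha twf dpud xmk ftah qfu snhvg zrq ieirg rrxc nyn qjs vxu zbg jjmaj
Hunk 4: at line 6 remove [zrq,ieirg,rrxc] add [vsmi] -> 13 lines: satha twf dpud xmk ftah qfu snhvg vsmi nyn qjs vxu zbg jjmaj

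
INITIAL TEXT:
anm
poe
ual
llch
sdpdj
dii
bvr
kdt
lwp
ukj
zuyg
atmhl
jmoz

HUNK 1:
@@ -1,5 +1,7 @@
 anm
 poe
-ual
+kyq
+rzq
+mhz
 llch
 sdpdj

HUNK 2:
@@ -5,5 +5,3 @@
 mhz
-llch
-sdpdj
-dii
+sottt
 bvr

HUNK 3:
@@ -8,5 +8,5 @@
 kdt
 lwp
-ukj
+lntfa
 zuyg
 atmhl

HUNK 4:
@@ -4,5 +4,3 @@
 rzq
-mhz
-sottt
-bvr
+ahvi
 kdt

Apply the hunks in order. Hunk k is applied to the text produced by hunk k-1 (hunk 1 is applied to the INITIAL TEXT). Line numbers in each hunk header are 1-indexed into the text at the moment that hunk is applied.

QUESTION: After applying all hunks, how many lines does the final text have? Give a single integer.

Answer: 11

Derivation:
Hunk 1: at line 1 remove [ual] add [kyq,rzq,mhz] -> 15 lines: anm poe kyq rzq mhz llch sdpdj dii bvr kdt lwp ukj zuyg atmhl jmoz
Hunk 2: at line 5 remove [llch,sdpdj,dii] add [sottt] -> 13 lines: anm poe kyq rzq mhz sottt bvr kdt lwp ukj zuyg atmhl jmoz
Hunk 3: at line 8 remove [ukj] add [lntfa] -> 13 lines: anm poe kyq rzq mhz sottt bvr kdt lwp lntfa zuyg atmhl jmoz
Hunk 4: at line 4 remove [mhz,sottt,bvr] add [ahvi] -> 11 lines: anm poe kyq rzq ahvi kdt lwp lntfa zuyg atmhl jmoz
Final line count: 11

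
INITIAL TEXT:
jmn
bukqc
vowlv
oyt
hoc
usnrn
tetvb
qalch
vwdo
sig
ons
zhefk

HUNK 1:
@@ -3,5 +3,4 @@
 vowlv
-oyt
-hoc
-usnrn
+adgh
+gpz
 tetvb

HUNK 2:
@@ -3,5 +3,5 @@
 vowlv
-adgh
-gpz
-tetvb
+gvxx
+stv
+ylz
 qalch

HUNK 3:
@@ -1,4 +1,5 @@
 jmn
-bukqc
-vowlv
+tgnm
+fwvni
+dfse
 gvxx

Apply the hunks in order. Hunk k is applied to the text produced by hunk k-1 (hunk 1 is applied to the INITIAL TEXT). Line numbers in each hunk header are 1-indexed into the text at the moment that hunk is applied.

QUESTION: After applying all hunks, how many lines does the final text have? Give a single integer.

Answer: 12

Derivation:
Hunk 1: at line 3 remove [oyt,hoc,usnrn] add [adgh,gpz] -> 11 lines: jmn bukqc vowlv adgh gpz tetvb qalch vwdo sig ons zhefk
Hunk 2: at line 3 remove [adgh,gpz,tetvb] add [gvxx,stv,ylz] -> 11 lines: jmn bukqc vowlv gvxx stv ylz qalch vwdo sig ons zhefk
Hunk 3: at line 1 remove [bukqc,vowlv] add [tgnm,fwvni,dfse] -> 12 lines: jmn tgnm fwvni dfse gvxx stv ylz qalch vwdo sig ons zhefk
Final line count: 12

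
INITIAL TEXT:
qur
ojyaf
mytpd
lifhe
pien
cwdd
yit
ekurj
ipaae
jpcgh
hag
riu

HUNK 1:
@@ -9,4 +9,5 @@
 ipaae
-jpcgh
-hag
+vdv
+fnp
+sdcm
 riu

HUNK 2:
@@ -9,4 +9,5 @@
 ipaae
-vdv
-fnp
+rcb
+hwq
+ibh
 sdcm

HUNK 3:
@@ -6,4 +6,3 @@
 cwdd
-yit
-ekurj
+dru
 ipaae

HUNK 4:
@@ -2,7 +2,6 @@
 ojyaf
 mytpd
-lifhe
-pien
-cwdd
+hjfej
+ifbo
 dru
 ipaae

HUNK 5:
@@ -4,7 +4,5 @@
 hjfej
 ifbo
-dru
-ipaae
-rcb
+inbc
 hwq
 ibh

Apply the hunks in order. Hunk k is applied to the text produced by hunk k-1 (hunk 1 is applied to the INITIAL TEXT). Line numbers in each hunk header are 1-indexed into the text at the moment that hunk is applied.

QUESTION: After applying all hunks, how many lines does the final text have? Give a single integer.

Answer: 10

Derivation:
Hunk 1: at line 9 remove [jpcgh,hag] add [vdv,fnp,sdcm] -> 13 lines: qur ojyaf mytpd lifhe pien cwdd yit ekurj ipaae vdv fnp sdcm riu
Hunk 2: at line 9 remove [vdv,fnp] add [rcb,hwq,ibh] -> 14 lines: qur ojyaf mytpd lifhe pien cwdd yit ekurj ipaae rcb hwq ibh sdcm riu
Hunk 3: at line 6 remove [yit,ekurj] add [dru] -> 13 lines: qur ojyaf mytpd lifhe pien cwdd dru ipaae rcb hwq ibh sdcm riu
Hunk 4: at line 2 remove [lifhe,pien,cwdd] add [hjfej,ifbo] -> 12 lines: qur ojyaf mytpd hjfej ifbo dru ipaae rcb hwq ibh sdcm riu
Hunk 5: at line 4 remove [dru,ipaae,rcb] add [inbc] -> 10 lines: qur ojyaf mytpd hjfej ifbo inbc hwq ibh sdcm riu
Final line count: 10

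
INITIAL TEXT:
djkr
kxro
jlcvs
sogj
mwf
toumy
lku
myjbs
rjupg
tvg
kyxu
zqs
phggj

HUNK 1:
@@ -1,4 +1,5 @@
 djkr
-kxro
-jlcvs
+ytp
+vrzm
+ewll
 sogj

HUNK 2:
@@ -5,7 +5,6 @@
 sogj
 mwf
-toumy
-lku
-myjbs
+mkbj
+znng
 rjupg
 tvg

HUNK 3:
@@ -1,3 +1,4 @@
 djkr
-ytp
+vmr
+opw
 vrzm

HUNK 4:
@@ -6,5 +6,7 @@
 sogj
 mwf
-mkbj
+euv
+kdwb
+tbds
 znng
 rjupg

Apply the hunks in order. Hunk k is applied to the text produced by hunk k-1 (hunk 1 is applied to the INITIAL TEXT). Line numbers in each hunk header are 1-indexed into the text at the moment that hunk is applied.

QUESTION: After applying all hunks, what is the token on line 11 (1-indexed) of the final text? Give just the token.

Hunk 1: at line 1 remove [kxro,jlcvs] add [ytp,vrzm,ewll] -> 14 lines: djkr ytp vrzm ewll sogj mwf toumy lku myjbs rjupg tvg kyxu zqs phggj
Hunk 2: at line 5 remove [toumy,lku,myjbs] add [mkbj,znng] -> 13 lines: djkr ytp vrzm ewll sogj mwf mkbj znng rjupg tvg kyxu zqs phggj
Hunk 3: at line 1 remove [ytp] add [vmr,opw] -> 14 lines: djkr vmr opw vrzm ewll sogj mwf mkbj znng rjupg tvg kyxu zqs phggj
Hunk 4: at line 6 remove [mkbj] add [euv,kdwb,tbds] -> 16 lines: djkr vmr opw vrzm ewll sogj mwf euv kdwb tbds znng rjupg tvg kyxu zqs phggj
Final line 11: znng

Answer: znng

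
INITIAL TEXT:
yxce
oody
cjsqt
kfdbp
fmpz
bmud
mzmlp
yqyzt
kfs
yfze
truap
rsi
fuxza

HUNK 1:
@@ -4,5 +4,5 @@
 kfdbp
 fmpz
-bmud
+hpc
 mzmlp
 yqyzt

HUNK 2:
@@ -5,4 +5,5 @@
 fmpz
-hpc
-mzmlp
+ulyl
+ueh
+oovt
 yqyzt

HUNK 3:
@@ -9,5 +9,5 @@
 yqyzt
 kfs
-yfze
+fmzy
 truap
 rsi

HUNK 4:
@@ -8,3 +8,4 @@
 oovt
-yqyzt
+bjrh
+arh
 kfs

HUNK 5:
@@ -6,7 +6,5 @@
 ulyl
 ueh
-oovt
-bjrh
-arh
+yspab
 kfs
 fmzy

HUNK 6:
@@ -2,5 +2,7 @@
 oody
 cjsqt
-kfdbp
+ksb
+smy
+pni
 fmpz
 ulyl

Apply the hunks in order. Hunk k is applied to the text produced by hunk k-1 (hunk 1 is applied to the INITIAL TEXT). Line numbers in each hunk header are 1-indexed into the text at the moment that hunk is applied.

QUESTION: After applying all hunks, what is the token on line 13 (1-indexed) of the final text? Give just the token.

Answer: truap

Derivation:
Hunk 1: at line 4 remove [bmud] add [hpc] -> 13 lines: yxce oody cjsqt kfdbp fmpz hpc mzmlp yqyzt kfs yfze truap rsi fuxza
Hunk 2: at line 5 remove [hpc,mzmlp] add [ulyl,ueh,oovt] -> 14 lines: yxce oody cjsqt kfdbp fmpz ulyl ueh oovt yqyzt kfs yfze truap rsi fuxza
Hunk 3: at line 9 remove [yfze] add [fmzy] -> 14 lines: yxce oody cjsqt kfdbp fmpz ulyl ueh oovt yqyzt kfs fmzy truap rsi fuxza
Hunk 4: at line 8 remove [yqyzt] add [bjrh,arh] -> 15 lines: yxce oody cjsqt kfdbp fmpz ulyl ueh oovt bjrh arh kfs fmzy truap rsi fuxza
Hunk 5: at line 6 remove [oovt,bjrh,arh] add [yspab] -> 13 lines: yxce oody cjsqt kfdbp fmpz ulyl ueh yspab kfs fmzy truap rsi fuxza
Hunk 6: at line 2 remove [kfdbp] add [ksb,smy,pni] -> 15 lines: yxce oody cjsqt ksb smy pni fmpz ulyl ueh yspab kfs fmzy truap rsi fuxza
Final line 13: truap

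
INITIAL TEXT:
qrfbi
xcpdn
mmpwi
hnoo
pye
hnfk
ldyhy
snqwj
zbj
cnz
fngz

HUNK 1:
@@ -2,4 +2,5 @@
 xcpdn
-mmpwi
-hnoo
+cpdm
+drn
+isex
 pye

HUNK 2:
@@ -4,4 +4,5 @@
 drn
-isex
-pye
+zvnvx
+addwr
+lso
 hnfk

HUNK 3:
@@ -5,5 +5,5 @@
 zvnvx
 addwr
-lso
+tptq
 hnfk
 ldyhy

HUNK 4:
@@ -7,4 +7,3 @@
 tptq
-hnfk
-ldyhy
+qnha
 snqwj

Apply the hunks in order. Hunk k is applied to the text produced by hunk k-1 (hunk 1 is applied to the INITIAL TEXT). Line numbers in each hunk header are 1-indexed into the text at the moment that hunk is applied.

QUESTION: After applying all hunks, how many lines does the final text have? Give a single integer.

Hunk 1: at line 2 remove [mmpwi,hnoo] add [cpdm,drn,isex] -> 12 lines: qrfbi xcpdn cpdm drn isex pye hnfk ldyhy snqwj zbj cnz fngz
Hunk 2: at line 4 remove [isex,pye] add [zvnvx,addwr,lso] -> 13 lines: qrfbi xcpdn cpdm drn zvnvx addwr lso hnfk ldyhy snqwj zbj cnz fngz
Hunk 3: at line 5 remove [lso] add [tptq] -> 13 lines: qrfbi xcpdn cpdm drn zvnvx addwr tptq hnfk ldyhy snqwj zbj cnz fngz
Hunk 4: at line 7 remove [hnfk,ldyhy] add [qnha] -> 12 lines: qrfbi xcpdn cpdm drn zvnvx addwr tptq qnha snqwj zbj cnz fngz
Final line count: 12

Answer: 12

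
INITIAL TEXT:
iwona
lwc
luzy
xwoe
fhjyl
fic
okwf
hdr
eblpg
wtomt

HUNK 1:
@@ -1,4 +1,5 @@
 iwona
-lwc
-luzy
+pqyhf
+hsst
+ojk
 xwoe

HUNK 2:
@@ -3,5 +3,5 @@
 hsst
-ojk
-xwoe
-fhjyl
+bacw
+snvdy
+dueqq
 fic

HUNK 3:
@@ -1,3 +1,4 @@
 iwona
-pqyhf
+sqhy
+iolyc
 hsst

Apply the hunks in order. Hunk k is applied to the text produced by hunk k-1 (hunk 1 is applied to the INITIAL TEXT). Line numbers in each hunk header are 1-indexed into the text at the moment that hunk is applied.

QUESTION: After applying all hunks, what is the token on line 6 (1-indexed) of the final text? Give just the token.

Hunk 1: at line 1 remove [lwc,luzy] add [pqyhf,hsst,ojk] -> 11 lines: iwona pqyhf hsst ojk xwoe fhjyl fic okwf hdr eblpg wtomt
Hunk 2: at line 3 remove [ojk,xwoe,fhjyl] add [bacw,snvdy,dueqq] -> 11 lines: iwona pqyhf hsst bacw snvdy dueqq fic okwf hdr eblpg wtomt
Hunk 3: at line 1 remove [pqyhf] add [sqhy,iolyc] -> 12 lines: iwona sqhy iolyc hsst bacw snvdy dueqq fic okwf hdr eblpg wtomt
Final line 6: snvdy

Answer: snvdy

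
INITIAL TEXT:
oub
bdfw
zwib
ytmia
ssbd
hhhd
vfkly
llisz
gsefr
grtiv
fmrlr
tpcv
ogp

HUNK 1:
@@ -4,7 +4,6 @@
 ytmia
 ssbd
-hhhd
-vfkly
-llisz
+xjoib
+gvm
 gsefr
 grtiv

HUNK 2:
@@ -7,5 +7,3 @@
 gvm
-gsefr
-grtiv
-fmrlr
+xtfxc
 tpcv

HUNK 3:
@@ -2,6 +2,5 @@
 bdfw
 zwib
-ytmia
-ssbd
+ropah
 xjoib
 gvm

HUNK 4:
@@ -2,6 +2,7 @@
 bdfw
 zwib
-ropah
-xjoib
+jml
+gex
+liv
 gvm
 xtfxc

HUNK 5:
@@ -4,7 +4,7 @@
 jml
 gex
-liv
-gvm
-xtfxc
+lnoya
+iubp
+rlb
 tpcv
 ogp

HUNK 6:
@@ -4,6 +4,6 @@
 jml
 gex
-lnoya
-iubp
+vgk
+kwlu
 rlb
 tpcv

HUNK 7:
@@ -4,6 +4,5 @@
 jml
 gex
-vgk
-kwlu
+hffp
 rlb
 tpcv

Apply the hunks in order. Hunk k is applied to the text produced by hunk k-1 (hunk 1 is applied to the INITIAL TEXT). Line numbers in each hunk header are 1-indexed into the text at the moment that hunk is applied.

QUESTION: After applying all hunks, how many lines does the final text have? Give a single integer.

Hunk 1: at line 4 remove [hhhd,vfkly,llisz] add [xjoib,gvm] -> 12 lines: oub bdfw zwib ytmia ssbd xjoib gvm gsefr grtiv fmrlr tpcv ogp
Hunk 2: at line 7 remove [gsefr,grtiv,fmrlr] add [xtfxc] -> 10 lines: oub bdfw zwib ytmia ssbd xjoib gvm xtfxc tpcv ogp
Hunk 3: at line 2 remove [ytmia,ssbd] add [ropah] -> 9 lines: oub bdfw zwib ropah xjoib gvm xtfxc tpcv ogp
Hunk 4: at line 2 remove [ropah,xjoib] add [jml,gex,liv] -> 10 lines: oub bdfw zwib jml gex liv gvm xtfxc tpcv ogp
Hunk 5: at line 4 remove [liv,gvm,xtfxc] add [lnoya,iubp,rlb] -> 10 lines: oub bdfw zwib jml gex lnoya iubp rlb tpcv ogp
Hunk 6: at line 4 remove [lnoya,iubp] add [vgk,kwlu] -> 10 lines: oub bdfw zwib jml gex vgk kwlu rlb tpcv ogp
Hunk 7: at line 4 remove [vgk,kwlu] add [hffp] -> 9 lines: oub bdfw zwib jml gex hffp rlb tpcv ogp
Final line count: 9

Answer: 9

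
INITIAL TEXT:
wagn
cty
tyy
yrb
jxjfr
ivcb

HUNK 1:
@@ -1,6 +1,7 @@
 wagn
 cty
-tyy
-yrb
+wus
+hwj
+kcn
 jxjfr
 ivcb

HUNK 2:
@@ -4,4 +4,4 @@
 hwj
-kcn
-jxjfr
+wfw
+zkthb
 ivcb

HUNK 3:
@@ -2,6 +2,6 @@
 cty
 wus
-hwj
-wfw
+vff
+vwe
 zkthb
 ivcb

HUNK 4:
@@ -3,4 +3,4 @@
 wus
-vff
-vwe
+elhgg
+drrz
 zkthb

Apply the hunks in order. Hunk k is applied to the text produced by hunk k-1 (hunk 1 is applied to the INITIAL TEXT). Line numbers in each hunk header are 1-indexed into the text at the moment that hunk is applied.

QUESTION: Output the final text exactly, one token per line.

Answer: wagn
cty
wus
elhgg
drrz
zkthb
ivcb

Derivation:
Hunk 1: at line 1 remove [tyy,yrb] add [wus,hwj,kcn] -> 7 lines: wagn cty wus hwj kcn jxjfr ivcb
Hunk 2: at line 4 remove [kcn,jxjfr] add [wfw,zkthb] -> 7 lines: wagn cty wus hwj wfw zkthb ivcb
Hunk 3: at line 2 remove [hwj,wfw] add [vff,vwe] -> 7 lines: wagn cty wus vff vwe zkthb ivcb
Hunk 4: at line 3 remove [vff,vwe] add [elhgg,drrz] -> 7 lines: wagn cty wus elhgg drrz zkthb ivcb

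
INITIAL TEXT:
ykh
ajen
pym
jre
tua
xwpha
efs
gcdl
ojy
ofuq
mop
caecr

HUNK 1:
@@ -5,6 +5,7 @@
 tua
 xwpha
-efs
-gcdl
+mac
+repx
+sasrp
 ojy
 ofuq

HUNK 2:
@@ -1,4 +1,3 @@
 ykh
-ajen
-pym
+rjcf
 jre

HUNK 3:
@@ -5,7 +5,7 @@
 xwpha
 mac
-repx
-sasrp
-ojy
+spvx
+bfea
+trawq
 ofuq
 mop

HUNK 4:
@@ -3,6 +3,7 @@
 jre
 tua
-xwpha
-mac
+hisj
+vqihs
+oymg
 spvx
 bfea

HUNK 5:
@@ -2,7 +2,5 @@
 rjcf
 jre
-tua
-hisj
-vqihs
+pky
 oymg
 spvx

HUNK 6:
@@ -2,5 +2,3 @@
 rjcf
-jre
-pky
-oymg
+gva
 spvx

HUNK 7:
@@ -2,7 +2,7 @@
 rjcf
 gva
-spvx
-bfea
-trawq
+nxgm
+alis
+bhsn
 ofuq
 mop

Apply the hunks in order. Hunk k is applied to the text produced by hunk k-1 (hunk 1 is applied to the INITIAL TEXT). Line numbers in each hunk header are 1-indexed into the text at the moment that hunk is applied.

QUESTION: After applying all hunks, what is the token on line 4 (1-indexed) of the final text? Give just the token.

Hunk 1: at line 5 remove [efs,gcdl] add [mac,repx,sasrp] -> 13 lines: ykh ajen pym jre tua xwpha mac repx sasrp ojy ofuq mop caecr
Hunk 2: at line 1 remove [ajen,pym] add [rjcf] -> 12 lines: ykh rjcf jre tua xwpha mac repx sasrp ojy ofuq mop caecr
Hunk 3: at line 5 remove [repx,sasrp,ojy] add [spvx,bfea,trawq] -> 12 lines: ykh rjcf jre tua xwpha mac spvx bfea trawq ofuq mop caecr
Hunk 4: at line 3 remove [xwpha,mac] add [hisj,vqihs,oymg] -> 13 lines: ykh rjcf jre tua hisj vqihs oymg spvx bfea trawq ofuq mop caecr
Hunk 5: at line 2 remove [tua,hisj,vqihs] add [pky] -> 11 lines: ykh rjcf jre pky oymg spvx bfea trawq ofuq mop caecr
Hunk 6: at line 2 remove [jre,pky,oymg] add [gva] -> 9 lines: ykh rjcf gva spvx bfea trawq ofuq mop caecr
Hunk 7: at line 2 remove [spvx,bfea,trawq] add [nxgm,alis,bhsn] -> 9 lines: ykh rjcf gva nxgm alis bhsn ofuq mop caecr
Final line 4: nxgm

Answer: nxgm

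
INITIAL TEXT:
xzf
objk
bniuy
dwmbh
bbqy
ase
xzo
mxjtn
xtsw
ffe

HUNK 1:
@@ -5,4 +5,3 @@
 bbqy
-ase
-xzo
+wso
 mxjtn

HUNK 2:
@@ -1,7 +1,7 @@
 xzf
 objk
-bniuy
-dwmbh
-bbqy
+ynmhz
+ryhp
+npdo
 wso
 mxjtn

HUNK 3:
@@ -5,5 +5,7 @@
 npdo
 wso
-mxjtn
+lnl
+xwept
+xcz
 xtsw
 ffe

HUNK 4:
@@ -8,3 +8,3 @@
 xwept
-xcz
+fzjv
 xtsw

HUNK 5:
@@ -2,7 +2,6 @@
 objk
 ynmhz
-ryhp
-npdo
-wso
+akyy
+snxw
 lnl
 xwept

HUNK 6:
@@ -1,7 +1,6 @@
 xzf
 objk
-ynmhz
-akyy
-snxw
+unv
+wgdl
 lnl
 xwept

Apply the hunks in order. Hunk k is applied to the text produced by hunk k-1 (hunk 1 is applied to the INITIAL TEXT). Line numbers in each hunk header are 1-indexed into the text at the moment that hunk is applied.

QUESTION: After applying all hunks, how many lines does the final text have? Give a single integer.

Hunk 1: at line 5 remove [ase,xzo] add [wso] -> 9 lines: xzf objk bniuy dwmbh bbqy wso mxjtn xtsw ffe
Hunk 2: at line 1 remove [bniuy,dwmbh,bbqy] add [ynmhz,ryhp,npdo] -> 9 lines: xzf objk ynmhz ryhp npdo wso mxjtn xtsw ffe
Hunk 3: at line 5 remove [mxjtn] add [lnl,xwept,xcz] -> 11 lines: xzf objk ynmhz ryhp npdo wso lnl xwept xcz xtsw ffe
Hunk 4: at line 8 remove [xcz] add [fzjv] -> 11 lines: xzf objk ynmhz ryhp npdo wso lnl xwept fzjv xtsw ffe
Hunk 5: at line 2 remove [ryhp,npdo,wso] add [akyy,snxw] -> 10 lines: xzf objk ynmhz akyy snxw lnl xwept fzjv xtsw ffe
Hunk 6: at line 1 remove [ynmhz,akyy,snxw] add [unv,wgdl] -> 9 lines: xzf objk unv wgdl lnl xwept fzjv xtsw ffe
Final line count: 9

Answer: 9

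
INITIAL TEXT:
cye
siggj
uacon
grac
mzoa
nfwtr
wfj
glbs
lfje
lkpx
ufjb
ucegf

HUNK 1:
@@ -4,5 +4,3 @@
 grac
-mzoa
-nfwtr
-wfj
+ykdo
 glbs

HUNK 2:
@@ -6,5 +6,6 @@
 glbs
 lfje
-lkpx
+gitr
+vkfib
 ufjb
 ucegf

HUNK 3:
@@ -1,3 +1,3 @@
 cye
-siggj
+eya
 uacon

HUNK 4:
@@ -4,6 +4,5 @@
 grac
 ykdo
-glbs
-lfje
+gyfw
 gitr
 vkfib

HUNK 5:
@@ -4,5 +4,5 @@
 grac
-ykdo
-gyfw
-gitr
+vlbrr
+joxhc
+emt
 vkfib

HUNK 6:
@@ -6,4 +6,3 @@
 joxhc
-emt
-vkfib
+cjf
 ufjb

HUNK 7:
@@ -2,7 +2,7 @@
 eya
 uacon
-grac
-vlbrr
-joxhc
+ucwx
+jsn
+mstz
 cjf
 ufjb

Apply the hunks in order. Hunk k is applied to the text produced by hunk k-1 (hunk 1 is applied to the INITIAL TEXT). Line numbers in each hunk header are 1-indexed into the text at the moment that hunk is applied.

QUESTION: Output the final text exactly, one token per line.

Hunk 1: at line 4 remove [mzoa,nfwtr,wfj] add [ykdo] -> 10 lines: cye siggj uacon grac ykdo glbs lfje lkpx ufjb ucegf
Hunk 2: at line 6 remove [lkpx] add [gitr,vkfib] -> 11 lines: cye siggj uacon grac ykdo glbs lfje gitr vkfib ufjb ucegf
Hunk 3: at line 1 remove [siggj] add [eya] -> 11 lines: cye eya uacon grac ykdo glbs lfje gitr vkfib ufjb ucegf
Hunk 4: at line 4 remove [glbs,lfje] add [gyfw] -> 10 lines: cye eya uacon grac ykdo gyfw gitr vkfib ufjb ucegf
Hunk 5: at line 4 remove [ykdo,gyfw,gitr] add [vlbrr,joxhc,emt] -> 10 lines: cye eya uacon grac vlbrr joxhc emt vkfib ufjb ucegf
Hunk 6: at line 6 remove [emt,vkfib] add [cjf] -> 9 lines: cye eya uacon grac vlbrr joxhc cjf ufjb ucegf
Hunk 7: at line 2 remove [grac,vlbrr,joxhc] add [ucwx,jsn,mstz] -> 9 lines: cye eya uacon ucwx jsn mstz cjf ufjb ucegf

Answer: cye
eya
uacon
ucwx
jsn
mstz
cjf
ufjb
ucegf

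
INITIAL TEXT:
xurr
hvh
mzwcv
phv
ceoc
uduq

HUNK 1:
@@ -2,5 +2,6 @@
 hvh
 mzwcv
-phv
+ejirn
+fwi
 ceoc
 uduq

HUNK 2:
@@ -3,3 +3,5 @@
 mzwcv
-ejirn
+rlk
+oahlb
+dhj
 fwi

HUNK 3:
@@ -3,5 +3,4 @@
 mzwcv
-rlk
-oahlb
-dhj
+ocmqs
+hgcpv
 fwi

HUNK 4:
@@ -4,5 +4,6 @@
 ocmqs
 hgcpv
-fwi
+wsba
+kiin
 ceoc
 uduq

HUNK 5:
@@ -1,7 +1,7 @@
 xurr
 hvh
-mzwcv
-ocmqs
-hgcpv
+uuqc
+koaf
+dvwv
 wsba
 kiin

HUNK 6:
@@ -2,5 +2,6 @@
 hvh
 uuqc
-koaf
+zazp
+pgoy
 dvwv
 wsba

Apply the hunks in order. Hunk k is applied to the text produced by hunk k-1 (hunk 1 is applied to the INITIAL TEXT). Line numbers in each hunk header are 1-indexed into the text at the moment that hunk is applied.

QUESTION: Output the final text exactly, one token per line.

Hunk 1: at line 2 remove [phv] add [ejirn,fwi] -> 7 lines: xurr hvh mzwcv ejirn fwi ceoc uduq
Hunk 2: at line 3 remove [ejirn] add [rlk,oahlb,dhj] -> 9 lines: xurr hvh mzwcv rlk oahlb dhj fwi ceoc uduq
Hunk 3: at line 3 remove [rlk,oahlb,dhj] add [ocmqs,hgcpv] -> 8 lines: xurr hvh mzwcv ocmqs hgcpv fwi ceoc uduq
Hunk 4: at line 4 remove [fwi] add [wsba,kiin] -> 9 lines: xurr hvh mzwcv ocmqs hgcpv wsba kiin ceoc uduq
Hunk 5: at line 1 remove [mzwcv,ocmqs,hgcpv] add [uuqc,koaf,dvwv] -> 9 lines: xurr hvh uuqc koaf dvwv wsba kiin ceoc uduq
Hunk 6: at line 2 remove [koaf] add [zazp,pgoy] -> 10 lines: xurr hvh uuqc zazp pgoy dvwv wsba kiin ceoc uduq

Answer: xurr
hvh
uuqc
zazp
pgoy
dvwv
wsba
kiin
ceoc
uduq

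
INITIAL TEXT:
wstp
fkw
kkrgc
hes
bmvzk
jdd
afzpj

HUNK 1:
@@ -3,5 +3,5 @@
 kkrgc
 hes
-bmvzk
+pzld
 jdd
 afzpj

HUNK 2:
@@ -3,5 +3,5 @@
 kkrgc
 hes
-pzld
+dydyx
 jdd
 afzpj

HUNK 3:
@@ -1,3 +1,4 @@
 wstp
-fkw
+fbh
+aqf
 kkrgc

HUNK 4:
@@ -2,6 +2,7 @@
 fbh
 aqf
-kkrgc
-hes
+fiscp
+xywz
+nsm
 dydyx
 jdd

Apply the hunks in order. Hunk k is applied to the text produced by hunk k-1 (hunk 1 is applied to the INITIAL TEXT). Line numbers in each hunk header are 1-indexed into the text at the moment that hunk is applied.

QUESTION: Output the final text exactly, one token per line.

Hunk 1: at line 3 remove [bmvzk] add [pzld] -> 7 lines: wstp fkw kkrgc hes pzld jdd afzpj
Hunk 2: at line 3 remove [pzld] add [dydyx] -> 7 lines: wstp fkw kkrgc hes dydyx jdd afzpj
Hunk 3: at line 1 remove [fkw] add [fbh,aqf] -> 8 lines: wstp fbh aqf kkrgc hes dydyx jdd afzpj
Hunk 4: at line 2 remove [kkrgc,hes] add [fiscp,xywz,nsm] -> 9 lines: wstp fbh aqf fiscp xywz nsm dydyx jdd afzpj

Answer: wstp
fbh
aqf
fiscp
xywz
nsm
dydyx
jdd
afzpj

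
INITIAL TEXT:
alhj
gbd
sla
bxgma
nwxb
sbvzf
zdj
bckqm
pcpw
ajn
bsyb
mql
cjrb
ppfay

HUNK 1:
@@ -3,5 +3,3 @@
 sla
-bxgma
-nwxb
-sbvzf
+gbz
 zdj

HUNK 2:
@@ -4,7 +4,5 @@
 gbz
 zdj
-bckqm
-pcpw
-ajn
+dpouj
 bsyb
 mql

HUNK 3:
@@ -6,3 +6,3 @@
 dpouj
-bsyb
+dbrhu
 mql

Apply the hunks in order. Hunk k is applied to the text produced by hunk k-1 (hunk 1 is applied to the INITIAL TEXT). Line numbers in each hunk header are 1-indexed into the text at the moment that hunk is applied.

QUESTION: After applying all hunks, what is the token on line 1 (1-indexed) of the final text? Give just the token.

Answer: alhj

Derivation:
Hunk 1: at line 3 remove [bxgma,nwxb,sbvzf] add [gbz] -> 12 lines: alhj gbd sla gbz zdj bckqm pcpw ajn bsyb mql cjrb ppfay
Hunk 2: at line 4 remove [bckqm,pcpw,ajn] add [dpouj] -> 10 lines: alhj gbd sla gbz zdj dpouj bsyb mql cjrb ppfay
Hunk 3: at line 6 remove [bsyb] add [dbrhu] -> 10 lines: alhj gbd sla gbz zdj dpouj dbrhu mql cjrb ppfay
Final line 1: alhj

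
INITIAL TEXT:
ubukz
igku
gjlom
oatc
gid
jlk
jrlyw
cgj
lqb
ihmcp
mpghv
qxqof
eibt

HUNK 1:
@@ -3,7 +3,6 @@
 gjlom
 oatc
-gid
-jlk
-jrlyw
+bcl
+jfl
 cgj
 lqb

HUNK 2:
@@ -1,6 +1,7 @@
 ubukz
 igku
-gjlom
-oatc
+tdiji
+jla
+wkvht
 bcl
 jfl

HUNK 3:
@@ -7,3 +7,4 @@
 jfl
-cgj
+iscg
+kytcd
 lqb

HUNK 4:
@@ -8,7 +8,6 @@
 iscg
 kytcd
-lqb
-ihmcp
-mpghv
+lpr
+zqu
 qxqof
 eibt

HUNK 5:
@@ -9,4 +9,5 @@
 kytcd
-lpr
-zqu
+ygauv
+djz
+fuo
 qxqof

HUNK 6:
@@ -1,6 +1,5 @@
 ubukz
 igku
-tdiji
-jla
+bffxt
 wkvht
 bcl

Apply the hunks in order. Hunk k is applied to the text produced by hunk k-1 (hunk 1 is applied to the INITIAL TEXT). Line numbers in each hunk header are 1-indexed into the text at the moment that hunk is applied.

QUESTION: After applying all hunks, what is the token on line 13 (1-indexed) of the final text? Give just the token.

Hunk 1: at line 3 remove [gid,jlk,jrlyw] add [bcl,jfl] -> 12 lines: ubukz igku gjlom oatc bcl jfl cgj lqb ihmcp mpghv qxqof eibt
Hunk 2: at line 1 remove [gjlom,oatc] add [tdiji,jla,wkvht] -> 13 lines: ubukz igku tdiji jla wkvht bcl jfl cgj lqb ihmcp mpghv qxqof eibt
Hunk 3: at line 7 remove [cgj] add [iscg,kytcd] -> 14 lines: ubukz igku tdiji jla wkvht bcl jfl iscg kytcd lqb ihmcp mpghv qxqof eibt
Hunk 4: at line 8 remove [lqb,ihmcp,mpghv] add [lpr,zqu] -> 13 lines: ubukz igku tdiji jla wkvht bcl jfl iscg kytcd lpr zqu qxqof eibt
Hunk 5: at line 9 remove [lpr,zqu] add [ygauv,djz,fuo] -> 14 lines: ubukz igku tdiji jla wkvht bcl jfl iscg kytcd ygauv djz fuo qxqof eibt
Hunk 6: at line 1 remove [tdiji,jla] add [bffxt] -> 13 lines: ubukz igku bffxt wkvht bcl jfl iscg kytcd ygauv djz fuo qxqof eibt
Final line 13: eibt

Answer: eibt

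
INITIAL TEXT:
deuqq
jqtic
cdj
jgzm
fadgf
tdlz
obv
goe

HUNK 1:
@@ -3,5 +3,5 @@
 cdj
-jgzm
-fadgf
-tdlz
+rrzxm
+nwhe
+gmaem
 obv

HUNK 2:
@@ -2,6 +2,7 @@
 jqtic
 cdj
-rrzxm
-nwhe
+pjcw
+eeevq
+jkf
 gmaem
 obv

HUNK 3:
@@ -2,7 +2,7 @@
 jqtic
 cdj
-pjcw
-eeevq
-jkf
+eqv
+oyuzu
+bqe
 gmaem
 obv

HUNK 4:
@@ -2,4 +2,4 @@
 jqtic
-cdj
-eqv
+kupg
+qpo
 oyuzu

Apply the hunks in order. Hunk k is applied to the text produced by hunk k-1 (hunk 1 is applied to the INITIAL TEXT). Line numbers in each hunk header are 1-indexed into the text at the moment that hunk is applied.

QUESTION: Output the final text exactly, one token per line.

Hunk 1: at line 3 remove [jgzm,fadgf,tdlz] add [rrzxm,nwhe,gmaem] -> 8 lines: deuqq jqtic cdj rrzxm nwhe gmaem obv goe
Hunk 2: at line 2 remove [rrzxm,nwhe] add [pjcw,eeevq,jkf] -> 9 lines: deuqq jqtic cdj pjcw eeevq jkf gmaem obv goe
Hunk 3: at line 2 remove [pjcw,eeevq,jkf] add [eqv,oyuzu,bqe] -> 9 lines: deuqq jqtic cdj eqv oyuzu bqe gmaem obv goe
Hunk 4: at line 2 remove [cdj,eqv] add [kupg,qpo] -> 9 lines: deuqq jqtic kupg qpo oyuzu bqe gmaem obv goe

Answer: deuqq
jqtic
kupg
qpo
oyuzu
bqe
gmaem
obv
goe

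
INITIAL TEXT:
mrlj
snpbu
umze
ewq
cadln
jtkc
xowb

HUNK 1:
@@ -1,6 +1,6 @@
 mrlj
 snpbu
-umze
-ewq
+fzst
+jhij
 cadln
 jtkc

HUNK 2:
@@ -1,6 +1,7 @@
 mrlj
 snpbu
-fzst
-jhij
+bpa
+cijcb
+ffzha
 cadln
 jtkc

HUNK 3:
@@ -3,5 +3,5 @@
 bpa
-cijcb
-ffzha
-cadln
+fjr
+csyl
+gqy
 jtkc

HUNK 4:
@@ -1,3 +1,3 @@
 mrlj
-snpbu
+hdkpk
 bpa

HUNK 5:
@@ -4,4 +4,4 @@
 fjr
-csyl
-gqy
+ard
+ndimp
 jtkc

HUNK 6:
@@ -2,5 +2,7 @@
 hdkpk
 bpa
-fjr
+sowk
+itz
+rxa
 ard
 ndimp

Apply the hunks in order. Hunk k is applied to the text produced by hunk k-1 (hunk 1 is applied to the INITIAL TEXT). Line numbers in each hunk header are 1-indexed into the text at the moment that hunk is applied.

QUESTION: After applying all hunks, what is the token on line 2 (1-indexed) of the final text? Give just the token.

Answer: hdkpk

Derivation:
Hunk 1: at line 1 remove [umze,ewq] add [fzst,jhij] -> 7 lines: mrlj snpbu fzst jhij cadln jtkc xowb
Hunk 2: at line 1 remove [fzst,jhij] add [bpa,cijcb,ffzha] -> 8 lines: mrlj snpbu bpa cijcb ffzha cadln jtkc xowb
Hunk 3: at line 3 remove [cijcb,ffzha,cadln] add [fjr,csyl,gqy] -> 8 lines: mrlj snpbu bpa fjr csyl gqy jtkc xowb
Hunk 4: at line 1 remove [snpbu] add [hdkpk] -> 8 lines: mrlj hdkpk bpa fjr csyl gqy jtkc xowb
Hunk 5: at line 4 remove [csyl,gqy] add [ard,ndimp] -> 8 lines: mrlj hdkpk bpa fjr ard ndimp jtkc xowb
Hunk 6: at line 2 remove [fjr] add [sowk,itz,rxa] -> 10 lines: mrlj hdkpk bpa sowk itz rxa ard ndimp jtkc xowb
Final line 2: hdkpk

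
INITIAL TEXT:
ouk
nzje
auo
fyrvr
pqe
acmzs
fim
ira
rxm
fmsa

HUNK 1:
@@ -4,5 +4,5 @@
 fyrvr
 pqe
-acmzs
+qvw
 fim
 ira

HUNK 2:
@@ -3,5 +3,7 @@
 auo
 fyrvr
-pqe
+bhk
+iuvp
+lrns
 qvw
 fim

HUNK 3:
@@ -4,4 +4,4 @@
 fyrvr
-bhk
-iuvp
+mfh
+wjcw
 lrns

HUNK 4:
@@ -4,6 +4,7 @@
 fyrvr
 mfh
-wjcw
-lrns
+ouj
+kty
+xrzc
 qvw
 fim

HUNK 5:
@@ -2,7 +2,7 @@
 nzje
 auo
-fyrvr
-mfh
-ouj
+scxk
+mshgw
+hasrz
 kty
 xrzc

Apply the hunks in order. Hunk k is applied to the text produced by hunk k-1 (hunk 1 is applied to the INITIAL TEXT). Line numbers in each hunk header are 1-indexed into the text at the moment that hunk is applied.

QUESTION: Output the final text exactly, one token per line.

Hunk 1: at line 4 remove [acmzs] add [qvw] -> 10 lines: ouk nzje auo fyrvr pqe qvw fim ira rxm fmsa
Hunk 2: at line 3 remove [pqe] add [bhk,iuvp,lrns] -> 12 lines: ouk nzje auo fyrvr bhk iuvp lrns qvw fim ira rxm fmsa
Hunk 3: at line 4 remove [bhk,iuvp] add [mfh,wjcw] -> 12 lines: ouk nzje auo fyrvr mfh wjcw lrns qvw fim ira rxm fmsa
Hunk 4: at line 4 remove [wjcw,lrns] add [ouj,kty,xrzc] -> 13 lines: ouk nzje auo fyrvr mfh ouj kty xrzc qvw fim ira rxm fmsa
Hunk 5: at line 2 remove [fyrvr,mfh,ouj] add [scxk,mshgw,hasrz] -> 13 lines: ouk nzje auo scxk mshgw hasrz kty xrzc qvw fim ira rxm fmsa

Answer: ouk
nzje
auo
scxk
mshgw
hasrz
kty
xrzc
qvw
fim
ira
rxm
fmsa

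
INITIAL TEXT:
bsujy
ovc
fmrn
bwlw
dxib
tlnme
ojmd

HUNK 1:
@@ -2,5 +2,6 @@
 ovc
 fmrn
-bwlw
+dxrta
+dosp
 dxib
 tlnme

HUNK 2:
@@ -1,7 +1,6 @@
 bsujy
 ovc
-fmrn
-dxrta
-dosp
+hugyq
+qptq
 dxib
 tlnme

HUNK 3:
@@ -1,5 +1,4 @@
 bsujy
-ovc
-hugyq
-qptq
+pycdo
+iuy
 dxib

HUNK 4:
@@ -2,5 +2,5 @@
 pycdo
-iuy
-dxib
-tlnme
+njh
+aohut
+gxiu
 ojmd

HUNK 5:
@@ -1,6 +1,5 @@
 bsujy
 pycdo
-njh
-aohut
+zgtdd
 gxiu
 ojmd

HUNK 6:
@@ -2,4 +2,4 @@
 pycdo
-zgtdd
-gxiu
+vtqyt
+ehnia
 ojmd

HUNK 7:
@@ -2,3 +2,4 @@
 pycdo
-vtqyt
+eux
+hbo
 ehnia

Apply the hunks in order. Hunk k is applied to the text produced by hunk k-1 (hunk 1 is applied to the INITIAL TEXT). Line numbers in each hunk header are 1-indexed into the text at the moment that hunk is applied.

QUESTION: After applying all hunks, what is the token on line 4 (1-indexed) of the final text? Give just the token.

Answer: hbo

Derivation:
Hunk 1: at line 2 remove [bwlw] add [dxrta,dosp] -> 8 lines: bsujy ovc fmrn dxrta dosp dxib tlnme ojmd
Hunk 2: at line 1 remove [fmrn,dxrta,dosp] add [hugyq,qptq] -> 7 lines: bsujy ovc hugyq qptq dxib tlnme ojmd
Hunk 3: at line 1 remove [ovc,hugyq,qptq] add [pycdo,iuy] -> 6 lines: bsujy pycdo iuy dxib tlnme ojmd
Hunk 4: at line 2 remove [iuy,dxib,tlnme] add [njh,aohut,gxiu] -> 6 lines: bsujy pycdo njh aohut gxiu ojmd
Hunk 5: at line 1 remove [njh,aohut] add [zgtdd] -> 5 lines: bsujy pycdo zgtdd gxiu ojmd
Hunk 6: at line 2 remove [zgtdd,gxiu] add [vtqyt,ehnia] -> 5 lines: bsujy pycdo vtqyt ehnia ojmd
Hunk 7: at line 2 remove [vtqyt] add [eux,hbo] -> 6 lines: bsujy pycdo eux hbo ehnia ojmd
Final line 4: hbo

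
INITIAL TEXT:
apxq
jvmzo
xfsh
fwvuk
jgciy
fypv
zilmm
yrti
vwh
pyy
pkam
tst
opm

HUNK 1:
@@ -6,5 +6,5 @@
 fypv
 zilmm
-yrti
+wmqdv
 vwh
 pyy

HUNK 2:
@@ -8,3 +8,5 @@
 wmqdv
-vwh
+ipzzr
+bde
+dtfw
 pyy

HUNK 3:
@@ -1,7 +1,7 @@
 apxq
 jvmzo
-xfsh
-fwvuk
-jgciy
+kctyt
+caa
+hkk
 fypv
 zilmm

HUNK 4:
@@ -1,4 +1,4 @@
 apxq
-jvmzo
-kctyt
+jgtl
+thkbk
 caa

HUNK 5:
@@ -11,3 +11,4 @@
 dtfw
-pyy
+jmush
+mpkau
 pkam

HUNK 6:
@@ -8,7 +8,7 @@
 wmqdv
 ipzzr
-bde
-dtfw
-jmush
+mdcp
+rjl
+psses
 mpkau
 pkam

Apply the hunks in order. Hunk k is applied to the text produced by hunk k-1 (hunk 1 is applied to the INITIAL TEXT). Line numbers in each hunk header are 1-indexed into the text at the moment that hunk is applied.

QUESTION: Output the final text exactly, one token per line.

Answer: apxq
jgtl
thkbk
caa
hkk
fypv
zilmm
wmqdv
ipzzr
mdcp
rjl
psses
mpkau
pkam
tst
opm

Derivation:
Hunk 1: at line 6 remove [yrti] add [wmqdv] -> 13 lines: apxq jvmzo xfsh fwvuk jgciy fypv zilmm wmqdv vwh pyy pkam tst opm
Hunk 2: at line 8 remove [vwh] add [ipzzr,bde,dtfw] -> 15 lines: apxq jvmzo xfsh fwvuk jgciy fypv zilmm wmqdv ipzzr bde dtfw pyy pkam tst opm
Hunk 3: at line 1 remove [xfsh,fwvuk,jgciy] add [kctyt,caa,hkk] -> 15 lines: apxq jvmzo kctyt caa hkk fypv zilmm wmqdv ipzzr bde dtfw pyy pkam tst opm
Hunk 4: at line 1 remove [jvmzo,kctyt] add [jgtl,thkbk] -> 15 lines: apxq jgtl thkbk caa hkk fypv zilmm wmqdv ipzzr bde dtfw pyy pkam tst opm
Hunk 5: at line 11 remove [pyy] add [jmush,mpkau] -> 16 lines: apxq jgtl thkbk caa hkk fypv zilmm wmqdv ipzzr bde dtfw jmush mpkau pkam tst opm
Hunk 6: at line 8 remove [bde,dtfw,jmush] add [mdcp,rjl,psses] -> 16 lines: apxq jgtl thkbk caa hkk fypv zilmm wmqdv ipzzr mdcp rjl psses mpkau pkam tst opm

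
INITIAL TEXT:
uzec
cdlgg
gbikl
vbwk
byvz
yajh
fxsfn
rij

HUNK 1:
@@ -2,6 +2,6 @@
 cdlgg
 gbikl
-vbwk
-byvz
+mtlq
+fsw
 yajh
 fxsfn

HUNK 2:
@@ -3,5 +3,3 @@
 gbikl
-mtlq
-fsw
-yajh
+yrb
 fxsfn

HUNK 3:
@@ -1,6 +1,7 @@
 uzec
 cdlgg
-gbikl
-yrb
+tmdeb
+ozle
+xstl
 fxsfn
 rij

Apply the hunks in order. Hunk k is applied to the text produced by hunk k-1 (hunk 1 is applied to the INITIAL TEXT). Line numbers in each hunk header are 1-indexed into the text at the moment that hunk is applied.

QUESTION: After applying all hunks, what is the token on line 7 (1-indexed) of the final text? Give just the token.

Answer: rij

Derivation:
Hunk 1: at line 2 remove [vbwk,byvz] add [mtlq,fsw] -> 8 lines: uzec cdlgg gbikl mtlq fsw yajh fxsfn rij
Hunk 2: at line 3 remove [mtlq,fsw,yajh] add [yrb] -> 6 lines: uzec cdlgg gbikl yrb fxsfn rij
Hunk 3: at line 1 remove [gbikl,yrb] add [tmdeb,ozle,xstl] -> 7 lines: uzec cdlgg tmdeb ozle xstl fxsfn rij
Final line 7: rij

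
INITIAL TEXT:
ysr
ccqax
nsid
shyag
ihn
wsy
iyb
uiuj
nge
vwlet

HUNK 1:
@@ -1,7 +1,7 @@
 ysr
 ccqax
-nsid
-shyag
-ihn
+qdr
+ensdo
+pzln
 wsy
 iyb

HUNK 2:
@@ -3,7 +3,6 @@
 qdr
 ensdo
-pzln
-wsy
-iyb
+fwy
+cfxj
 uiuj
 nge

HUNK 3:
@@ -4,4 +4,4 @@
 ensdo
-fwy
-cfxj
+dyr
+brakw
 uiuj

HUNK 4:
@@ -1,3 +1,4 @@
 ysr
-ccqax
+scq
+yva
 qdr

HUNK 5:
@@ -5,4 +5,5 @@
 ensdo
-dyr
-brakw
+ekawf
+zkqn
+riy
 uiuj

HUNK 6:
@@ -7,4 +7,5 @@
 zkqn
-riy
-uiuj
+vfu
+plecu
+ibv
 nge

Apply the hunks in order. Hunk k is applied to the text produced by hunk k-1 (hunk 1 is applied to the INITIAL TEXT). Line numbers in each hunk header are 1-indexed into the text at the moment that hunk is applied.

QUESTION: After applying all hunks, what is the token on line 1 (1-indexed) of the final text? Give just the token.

Answer: ysr

Derivation:
Hunk 1: at line 1 remove [nsid,shyag,ihn] add [qdr,ensdo,pzln] -> 10 lines: ysr ccqax qdr ensdo pzln wsy iyb uiuj nge vwlet
Hunk 2: at line 3 remove [pzln,wsy,iyb] add [fwy,cfxj] -> 9 lines: ysr ccqax qdr ensdo fwy cfxj uiuj nge vwlet
Hunk 3: at line 4 remove [fwy,cfxj] add [dyr,brakw] -> 9 lines: ysr ccqax qdr ensdo dyr brakw uiuj nge vwlet
Hunk 4: at line 1 remove [ccqax] add [scq,yva] -> 10 lines: ysr scq yva qdr ensdo dyr brakw uiuj nge vwlet
Hunk 5: at line 5 remove [dyr,brakw] add [ekawf,zkqn,riy] -> 11 lines: ysr scq yva qdr ensdo ekawf zkqn riy uiuj nge vwlet
Hunk 6: at line 7 remove [riy,uiuj] add [vfu,plecu,ibv] -> 12 lines: ysr scq yva qdr ensdo ekawf zkqn vfu plecu ibv nge vwlet
Final line 1: ysr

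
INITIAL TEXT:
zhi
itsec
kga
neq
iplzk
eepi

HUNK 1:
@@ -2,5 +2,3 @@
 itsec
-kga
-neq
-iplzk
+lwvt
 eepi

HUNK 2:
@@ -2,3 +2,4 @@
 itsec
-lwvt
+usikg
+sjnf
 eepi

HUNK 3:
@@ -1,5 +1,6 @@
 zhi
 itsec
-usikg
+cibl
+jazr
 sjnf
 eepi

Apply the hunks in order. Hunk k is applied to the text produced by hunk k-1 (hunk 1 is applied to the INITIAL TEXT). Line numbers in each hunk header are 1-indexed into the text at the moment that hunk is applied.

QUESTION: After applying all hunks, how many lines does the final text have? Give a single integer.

Hunk 1: at line 2 remove [kga,neq,iplzk] add [lwvt] -> 4 lines: zhi itsec lwvt eepi
Hunk 2: at line 2 remove [lwvt] add [usikg,sjnf] -> 5 lines: zhi itsec usikg sjnf eepi
Hunk 3: at line 1 remove [usikg] add [cibl,jazr] -> 6 lines: zhi itsec cibl jazr sjnf eepi
Final line count: 6

Answer: 6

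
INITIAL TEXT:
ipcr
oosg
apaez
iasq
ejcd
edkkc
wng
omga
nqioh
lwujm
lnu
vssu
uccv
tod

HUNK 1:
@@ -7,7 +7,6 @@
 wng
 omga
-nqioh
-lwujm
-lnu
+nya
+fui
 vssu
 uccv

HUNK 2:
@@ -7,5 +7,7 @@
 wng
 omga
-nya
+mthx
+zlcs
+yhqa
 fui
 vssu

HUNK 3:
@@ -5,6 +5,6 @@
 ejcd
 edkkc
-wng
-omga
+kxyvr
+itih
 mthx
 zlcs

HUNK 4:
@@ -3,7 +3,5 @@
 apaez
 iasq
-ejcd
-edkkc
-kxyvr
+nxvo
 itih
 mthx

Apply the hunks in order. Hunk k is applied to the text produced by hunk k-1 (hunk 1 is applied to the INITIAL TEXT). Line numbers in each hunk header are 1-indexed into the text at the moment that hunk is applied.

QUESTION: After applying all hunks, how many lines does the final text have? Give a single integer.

Answer: 13

Derivation:
Hunk 1: at line 7 remove [nqioh,lwujm,lnu] add [nya,fui] -> 13 lines: ipcr oosg apaez iasq ejcd edkkc wng omga nya fui vssu uccv tod
Hunk 2: at line 7 remove [nya] add [mthx,zlcs,yhqa] -> 15 lines: ipcr oosg apaez iasq ejcd edkkc wng omga mthx zlcs yhqa fui vssu uccv tod
Hunk 3: at line 5 remove [wng,omga] add [kxyvr,itih] -> 15 lines: ipcr oosg apaez iasq ejcd edkkc kxyvr itih mthx zlcs yhqa fui vssu uccv tod
Hunk 4: at line 3 remove [ejcd,edkkc,kxyvr] add [nxvo] -> 13 lines: ipcr oosg apaez iasq nxvo itih mthx zlcs yhqa fui vssu uccv tod
Final line count: 13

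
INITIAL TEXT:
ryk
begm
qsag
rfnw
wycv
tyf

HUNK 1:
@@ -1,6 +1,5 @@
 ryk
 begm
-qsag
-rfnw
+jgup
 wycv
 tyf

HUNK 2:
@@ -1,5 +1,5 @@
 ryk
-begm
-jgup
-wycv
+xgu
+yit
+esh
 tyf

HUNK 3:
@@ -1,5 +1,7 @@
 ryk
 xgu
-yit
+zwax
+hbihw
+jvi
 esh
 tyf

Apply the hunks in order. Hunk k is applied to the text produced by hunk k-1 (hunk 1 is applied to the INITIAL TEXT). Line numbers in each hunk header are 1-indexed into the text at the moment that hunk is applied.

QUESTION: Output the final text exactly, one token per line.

Answer: ryk
xgu
zwax
hbihw
jvi
esh
tyf

Derivation:
Hunk 1: at line 1 remove [qsag,rfnw] add [jgup] -> 5 lines: ryk begm jgup wycv tyf
Hunk 2: at line 1 remove [begm,jgup,wycv] add [xgu,yit,esh] -> 5 lines: ryk xgu yit esh tyf
Hunk 3: at line 1 remove [yit] add [zwax,hbihw,jvi] -> 7 lines: ryk xgu zwax hbihw jvi esh tyf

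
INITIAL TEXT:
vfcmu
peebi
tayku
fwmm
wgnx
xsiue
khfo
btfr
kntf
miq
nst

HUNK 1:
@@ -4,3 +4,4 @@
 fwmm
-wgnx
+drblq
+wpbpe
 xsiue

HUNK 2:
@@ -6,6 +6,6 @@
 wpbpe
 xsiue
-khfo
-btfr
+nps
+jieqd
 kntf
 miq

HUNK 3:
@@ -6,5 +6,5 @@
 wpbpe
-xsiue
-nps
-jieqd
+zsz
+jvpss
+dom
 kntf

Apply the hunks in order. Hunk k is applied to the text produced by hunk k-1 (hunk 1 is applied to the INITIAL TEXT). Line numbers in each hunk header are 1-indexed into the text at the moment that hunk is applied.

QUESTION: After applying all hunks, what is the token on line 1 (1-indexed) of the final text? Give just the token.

Hunk 1: at line 4 remove [wgnx] add [drblq,wpbpe] -> 12 lines: vfcmu peebi tayku fwmm drblq wpbpe xsiue khfo btfr kntf miq nst
Hunk 2: at line 6 remove [khfo,btfr] add [nps,jieqd] -> 12 lines: vfcmu peebi tayku fwmm drblq wpbpe xsiue nps jieqd kntf miq nst
Hunk 3: at line 6 remove [xsiue,nps,jieqd] add [zsz,jvpss,dom] -> 12 lines: vfcmu peebi tayku fwmm drblq wpbpe zsz jvpss dom kntf miq nst
Final line 1: vfcmu

Answer: vfcmu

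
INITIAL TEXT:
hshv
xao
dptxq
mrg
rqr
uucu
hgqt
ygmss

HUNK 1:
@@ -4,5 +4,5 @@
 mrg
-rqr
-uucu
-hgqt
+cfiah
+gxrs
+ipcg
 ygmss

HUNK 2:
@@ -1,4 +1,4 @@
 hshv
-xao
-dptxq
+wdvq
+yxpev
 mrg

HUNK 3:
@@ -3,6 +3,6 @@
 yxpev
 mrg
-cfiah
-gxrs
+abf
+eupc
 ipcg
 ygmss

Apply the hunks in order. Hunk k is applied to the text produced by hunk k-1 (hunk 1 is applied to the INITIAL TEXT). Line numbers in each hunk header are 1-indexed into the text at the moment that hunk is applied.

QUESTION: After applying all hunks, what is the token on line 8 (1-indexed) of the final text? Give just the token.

Answer: ygmss

Derivation:
Hunk 1: at line 4 remove [rqr,uucu,hgqt] add [cfiah,gxrs,ipcg] -> 8 lines: hshv xao dptxq mrg cfiah gxrs ipcg ygmss
Hunk 2: at line 1 remove [xao,dptxq] add [wdvq,yxpev] -> 8 lines: hshv wdvq yxpev mrg cfiah gxrs ipcg ygmss
Hunk 3: at line 3 remove [cfiah,gxrs] add [abf,eupc] -> 8 lines: hshv wdvq yxpev mrg abf eupc ipcg ygmss
Final line 8: ygmss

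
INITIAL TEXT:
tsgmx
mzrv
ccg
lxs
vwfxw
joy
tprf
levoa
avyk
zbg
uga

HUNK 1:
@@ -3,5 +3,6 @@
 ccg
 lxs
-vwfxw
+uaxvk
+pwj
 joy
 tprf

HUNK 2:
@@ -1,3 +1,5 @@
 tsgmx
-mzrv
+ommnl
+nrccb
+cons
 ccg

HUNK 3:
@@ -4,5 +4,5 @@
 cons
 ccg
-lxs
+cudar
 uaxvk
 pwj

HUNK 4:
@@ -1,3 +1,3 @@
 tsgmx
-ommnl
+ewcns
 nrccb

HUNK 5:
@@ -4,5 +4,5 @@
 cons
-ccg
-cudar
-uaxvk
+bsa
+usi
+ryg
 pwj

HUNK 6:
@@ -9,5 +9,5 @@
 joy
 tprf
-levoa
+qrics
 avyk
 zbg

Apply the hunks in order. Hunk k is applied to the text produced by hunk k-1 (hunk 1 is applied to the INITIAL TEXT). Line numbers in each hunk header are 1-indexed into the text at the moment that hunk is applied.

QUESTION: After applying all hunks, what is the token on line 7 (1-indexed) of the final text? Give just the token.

Hunk 1: at line 3 remove [vwfxw] add [uaxvk,pwj] -> 12 lines: tsgmx mzrv ccg lxs uaxvk pwj joy tprf levoa avyk zbg uga
Hunk 2: at line 1 remove [mzrv] add [ommnl,nrccb,cons] -> 14 lines: tsgmx ommnl nrccb cons ccg lxs uaxvk pwj joy tprf levoa avyk zbg uga
Hunk 3: at line 4 remove [lxs] add [cudar] -> 14 lines: tsgmx ommnl nrccb cons ccg cudar uaxvk pwj joy tprf levoa avyk zbg uga
Hunk 4: at line 1 remove [ommnl] add [ewcns] -> 14 lines: tsgmx ewcns nrccb cons ccg cudar uaxvk pwj joy tprf levoa avyk zbg uga
Hunk 5: at line 4 remove [ccg,cudar,uaxvk] add [bsa,usi,ryg] -> 14 lines: tsgmx ewcns nrccb cons bsa usi ryg pwj joy tprf levoa avyk zbg uga
Hunk 6: at line 9 remove [levoa] add [qrics] -> 14 lines: tsgmx ewcns nrccb cons bsa usi ryg pwj joy tprf qrics avyk zbg uga
Final line 7: ryg

Answer: ryg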